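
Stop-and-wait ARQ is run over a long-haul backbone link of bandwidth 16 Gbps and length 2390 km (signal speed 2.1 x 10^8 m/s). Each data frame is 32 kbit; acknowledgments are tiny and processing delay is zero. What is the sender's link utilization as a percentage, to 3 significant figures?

0.00879 %

t_tx = L/R = 32000/16000000000 = 2e-06 s.
t_prop = 2390000/210000000 = 0.011381 s; RTT = 0.0227619 s.
Cycle = t_tx + RTT = 0.0227639 s.
Utilization = t_tx / cycle = 2e-06/0.0227639 = 0.00879 %.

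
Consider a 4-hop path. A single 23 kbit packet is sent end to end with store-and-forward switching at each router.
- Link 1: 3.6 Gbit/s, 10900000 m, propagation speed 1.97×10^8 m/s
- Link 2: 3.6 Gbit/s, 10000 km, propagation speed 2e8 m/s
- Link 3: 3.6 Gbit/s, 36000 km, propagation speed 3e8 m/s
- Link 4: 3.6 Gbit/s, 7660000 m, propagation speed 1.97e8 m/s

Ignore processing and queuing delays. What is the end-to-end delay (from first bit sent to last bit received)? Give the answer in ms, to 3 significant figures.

L = 23000 bits.
Transmission delay per hop = L/R = 23000/3600000000 = 0.00638889 ms; 4 hops → 0.0255556 ms.
Propagation delays (d/s per hop): 55.3299, 50, 120, 38.8832 ms; sum = 264.213 ms.
End-to-end = 264 ms.

264 ms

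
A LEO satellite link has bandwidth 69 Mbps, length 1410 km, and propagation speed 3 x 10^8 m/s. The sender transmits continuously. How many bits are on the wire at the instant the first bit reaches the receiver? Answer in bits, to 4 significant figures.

Propagation delay = 1410000 / 300000000 = 0.0047 s.
BDP = R × t_prop = 69000000 × 0.0047 = 324300 bits.

324300 bits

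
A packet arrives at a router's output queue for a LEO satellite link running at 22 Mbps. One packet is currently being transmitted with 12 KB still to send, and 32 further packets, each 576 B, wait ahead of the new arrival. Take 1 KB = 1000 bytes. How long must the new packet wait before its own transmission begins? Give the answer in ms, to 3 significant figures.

11.1 ms

Each queued packet: L/R = 4608/22000000 = 0.209455 ms.
32 queued → 6.70255 ms.
Plus remaining 96000 bits of current packet: 4.36364 ms.
Queuing delay = 11.1 ms.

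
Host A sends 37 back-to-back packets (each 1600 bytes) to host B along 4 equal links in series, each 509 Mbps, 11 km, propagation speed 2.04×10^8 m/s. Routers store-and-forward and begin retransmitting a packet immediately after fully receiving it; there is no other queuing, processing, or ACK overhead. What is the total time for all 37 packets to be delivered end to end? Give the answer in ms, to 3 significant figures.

1.22 ms

Per-hop transmission t_tx = L/R = 12800/509000000 = 0.0251473 ms.
Per-hop propagation t_prop = 11000/204000000 = 0.0539216 ms.
Pipeline fill: first packet needs 4·t_tx to clear all hops; remaining 36 packets each add one t_tx.
Total = (4+37-1)·t_tx + 4·t_prop = 40·0.0251473 + 4·0.0539216 = 1.22 ms.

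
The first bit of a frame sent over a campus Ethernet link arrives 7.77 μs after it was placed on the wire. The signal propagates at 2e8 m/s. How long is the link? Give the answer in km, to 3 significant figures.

1.55 km

d = s × t_prop = 200000000 × 7.77e-06 = 1.55 km.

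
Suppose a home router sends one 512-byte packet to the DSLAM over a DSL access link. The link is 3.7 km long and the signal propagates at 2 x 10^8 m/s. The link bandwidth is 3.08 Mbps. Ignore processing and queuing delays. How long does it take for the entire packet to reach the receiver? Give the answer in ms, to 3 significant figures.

L = 512 × 8 = 4096 bits.
Transmission delay = L/R = 4096 / 3080000 = 1.32987 ms.
Propagation delay = d/s = 3700 m / 200000000 m/s = 0.0185 ms.
Total = 1.35 ms.

1.35 ms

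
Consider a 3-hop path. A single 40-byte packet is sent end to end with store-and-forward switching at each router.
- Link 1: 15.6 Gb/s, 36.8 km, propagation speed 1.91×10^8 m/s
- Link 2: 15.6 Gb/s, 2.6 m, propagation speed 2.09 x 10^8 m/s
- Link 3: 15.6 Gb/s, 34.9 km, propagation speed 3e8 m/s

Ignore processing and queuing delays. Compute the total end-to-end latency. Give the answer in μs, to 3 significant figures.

L = 40 × 8 = 320 bits.
Transmission delay per hop = L/R = 320/15600000000 = 0.0205128 μs; 3 hops → 0.0615385 μs.
Propagation delays (d/s per hop): 192.67, 0.0124402, 116.333 μs; sum = 309.016 μs.
End-to-end = 309 μs.

309 μs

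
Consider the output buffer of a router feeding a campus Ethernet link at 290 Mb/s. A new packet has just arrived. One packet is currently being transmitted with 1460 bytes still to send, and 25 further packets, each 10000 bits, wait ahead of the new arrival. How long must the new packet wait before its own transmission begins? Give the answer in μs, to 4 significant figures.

Each queued packet: L/R = 10000/290000000 = 34.4828 μs.
25 queued → 862.069 μs.
Plus remaining 11680 bits of current packet: 40.2759 μs.
Queuing delay = 902.3 μs.

902.3 μs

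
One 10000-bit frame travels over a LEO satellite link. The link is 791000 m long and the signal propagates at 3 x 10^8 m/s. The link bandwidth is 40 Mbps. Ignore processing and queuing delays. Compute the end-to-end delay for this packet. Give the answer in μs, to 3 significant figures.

2890 μs

Transmission delay = L/R = 10000 / 40000000 = 250 μs.
Propagation delay = d/s = 791000 m / 300000000 m/s = 2636.67 μs.
Total = 2890 μs.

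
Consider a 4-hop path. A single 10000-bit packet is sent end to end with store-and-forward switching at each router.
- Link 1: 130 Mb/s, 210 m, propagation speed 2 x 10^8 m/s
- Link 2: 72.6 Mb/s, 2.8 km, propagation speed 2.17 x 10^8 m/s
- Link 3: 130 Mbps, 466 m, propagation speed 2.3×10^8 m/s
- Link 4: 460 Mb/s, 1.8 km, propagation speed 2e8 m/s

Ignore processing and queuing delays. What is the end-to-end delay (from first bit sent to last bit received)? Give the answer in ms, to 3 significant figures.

0.338 ms

Transmission delays (L/R per hop): 0.0769231, 0.137741, 0.0769231, 0.0217391 ms; sum = 0.313326 ms.
Propagation delays (d/s per hop): 0.00105, 0.0129032, 0.00202609, 0.009 ms; sum = 0.0249793 ms.
End-to-end = 0.338 ms.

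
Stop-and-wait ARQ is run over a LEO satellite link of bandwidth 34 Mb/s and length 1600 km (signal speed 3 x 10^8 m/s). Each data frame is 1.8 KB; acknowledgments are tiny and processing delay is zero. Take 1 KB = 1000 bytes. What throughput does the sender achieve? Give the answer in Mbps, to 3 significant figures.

t_tx = L/R = 14400/34000000 = 0.000423529 s.
t_prop = 1600000/300000000 = 0.00533333 s; RTT = 0.0106667 s.
Cycle = t_tx + RTT = 0.0110902 s.
Throughput = L / cycle = 14400 / 0.0110902 = 1.30 Mbps.

1.30 Mbps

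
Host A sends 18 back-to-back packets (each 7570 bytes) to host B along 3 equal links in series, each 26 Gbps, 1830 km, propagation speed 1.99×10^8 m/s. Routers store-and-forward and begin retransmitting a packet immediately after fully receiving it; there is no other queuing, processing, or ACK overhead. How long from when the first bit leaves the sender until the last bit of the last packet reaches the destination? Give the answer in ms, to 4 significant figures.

27.63 ms

Per-hop transmission t_tx = L/R = 60560/26000000000 = 0.00232923 ms.
Per-hop propagation t_prop = 1830000/199000000 = 9.19598 ms.
Pipeline fill: first packet needs 3·t_tx to clear all hops; remaining 17 packets each add one t_tx.
Total = (3+18-1)·t_tx + 3·t_prop = 20·0.00232923 + 3·9.19598 = 27.63 ms.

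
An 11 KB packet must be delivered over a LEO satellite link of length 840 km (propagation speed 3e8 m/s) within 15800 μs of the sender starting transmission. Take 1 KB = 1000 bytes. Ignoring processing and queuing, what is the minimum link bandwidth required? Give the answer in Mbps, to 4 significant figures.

L = 88000 bits.
Propagation delay = 840000 / 300000000 = 2800 μs.
Transmission budget = 15800 − 2800 = 13000 μs.
R ≥ L / t_tx = 88000 bits / 0.013 s = 6.769 Mbps.

6.769 Mbps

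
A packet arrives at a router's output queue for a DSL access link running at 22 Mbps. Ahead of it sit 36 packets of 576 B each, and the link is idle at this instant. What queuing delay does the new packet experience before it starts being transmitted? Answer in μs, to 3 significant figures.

7540 μs

Each queued packet: L/R = 4608/22000000 = 209.455 μs.
36 queued → 7540.36 μs.
Queuing delay = 7540 μs.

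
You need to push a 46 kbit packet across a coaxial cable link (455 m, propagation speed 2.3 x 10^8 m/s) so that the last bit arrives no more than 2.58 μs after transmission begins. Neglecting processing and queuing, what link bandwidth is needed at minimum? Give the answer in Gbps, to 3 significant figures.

Propagation delay = 455 / 2.3e+08 = 1.97826 μs.
Transmission budget = 2.58 − 1.97826 = 0.601739 μs.
R ≥ L / t_tx = 46000 bits / 6.01739e-07 s = 76.4 Gbps.

76.4 Gbps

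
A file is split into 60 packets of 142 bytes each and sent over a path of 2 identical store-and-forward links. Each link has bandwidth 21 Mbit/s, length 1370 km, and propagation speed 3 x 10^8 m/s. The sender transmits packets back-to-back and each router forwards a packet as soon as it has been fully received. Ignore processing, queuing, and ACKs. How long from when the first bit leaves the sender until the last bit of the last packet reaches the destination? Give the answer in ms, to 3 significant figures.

Per-hop transmission t_tx = L/R = 1136/21000000 = 0.0540952 ms.
Per-hop propagation t_prop = 1370000/300000000 = 4.56667 ms.
Pipeline fill: first packet needs 2·t_tx to clear all hops; remaining 59 packets each add one t_tx.
Total = (2+60-1)·t_tx + 2·t_prop = 61·0.0540952 + 2·4.56667 = 12.4 ms.

12.4 ms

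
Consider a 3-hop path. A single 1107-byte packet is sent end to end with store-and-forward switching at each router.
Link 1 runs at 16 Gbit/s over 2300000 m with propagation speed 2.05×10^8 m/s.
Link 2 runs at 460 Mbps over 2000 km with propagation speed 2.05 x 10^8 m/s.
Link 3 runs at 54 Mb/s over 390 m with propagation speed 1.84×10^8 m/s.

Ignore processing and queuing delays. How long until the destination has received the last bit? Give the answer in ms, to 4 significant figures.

L = 1107 × 8 = 8856 bits.
Transmission delays (L/R per hop): 0.0005535, 0.0192522, 0.164 ms; sum = 0.183806 ms.
Propagation delays (d/s per hop): 11.2195, 9.7561, 0.00211957 ms; sum = 20.9777 ms.
End-to-end = 21.16 ms.

21.16 ms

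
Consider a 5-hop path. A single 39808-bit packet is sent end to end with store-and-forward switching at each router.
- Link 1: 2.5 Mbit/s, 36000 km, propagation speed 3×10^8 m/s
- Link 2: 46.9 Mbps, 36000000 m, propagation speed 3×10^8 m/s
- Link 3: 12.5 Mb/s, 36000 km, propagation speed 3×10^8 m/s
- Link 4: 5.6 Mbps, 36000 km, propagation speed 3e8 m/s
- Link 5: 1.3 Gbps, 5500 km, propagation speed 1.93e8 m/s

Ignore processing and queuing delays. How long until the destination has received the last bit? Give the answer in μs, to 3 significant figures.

536000 μs

Transmission delays (L/R per hop): 15923.2, 848.785, 3184.64, 7108.57, 30.6215 μs; sum = 27095.8 μs.
Propagation delays (d/s per hop): 120000, 120000, 120000, 120000, 28497.4 μs; sum = 508497 μs.
End-to-end = 536000 μs.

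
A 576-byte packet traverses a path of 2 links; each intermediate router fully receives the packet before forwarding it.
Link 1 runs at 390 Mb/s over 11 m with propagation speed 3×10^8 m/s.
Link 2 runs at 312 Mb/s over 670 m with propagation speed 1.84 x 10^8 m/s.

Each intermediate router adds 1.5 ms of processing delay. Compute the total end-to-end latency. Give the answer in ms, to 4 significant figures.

1.530 ms

L = 576 × 8 = 4608 bits.
Transmission delays (L/R per hop): 0.0118154, 0.0147692 ms; sum = 0.0265846 ms.
Propagation delays (d/s per hop): 3.66667e-05, 0.0036413 ms; sum = 0.00367797 ms.
Processing at 1 router(s): 1 × 1.5 ms = 1.5 ms.
End-to-end = 1.530 ms.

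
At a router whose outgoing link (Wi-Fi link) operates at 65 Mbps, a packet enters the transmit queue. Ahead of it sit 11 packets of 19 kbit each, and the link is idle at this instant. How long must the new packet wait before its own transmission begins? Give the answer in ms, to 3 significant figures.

Each queued packet: L/R = 19000/65000000 = 0.292308 ms.
11 queued → 3.21538 ms.
Queuing delay = 3.22 ms.

3.22 ms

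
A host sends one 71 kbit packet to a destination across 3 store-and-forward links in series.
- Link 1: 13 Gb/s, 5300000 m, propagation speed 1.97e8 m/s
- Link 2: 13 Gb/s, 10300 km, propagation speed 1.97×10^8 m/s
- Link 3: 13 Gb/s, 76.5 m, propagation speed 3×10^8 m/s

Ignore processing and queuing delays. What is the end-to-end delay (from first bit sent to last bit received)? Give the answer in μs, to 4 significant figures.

79200 μs

L = 71000 bits.
Transmission delay per hop = L/R = 71000/13000000000 = 5.46154 μs; 3 hops → 16.3846 μs.
Propagation delays (d/s per hop): 26903.6, 52284.3, 0.255 μs; sum = 79188.1 μs.
End-to-end = 79200 μs.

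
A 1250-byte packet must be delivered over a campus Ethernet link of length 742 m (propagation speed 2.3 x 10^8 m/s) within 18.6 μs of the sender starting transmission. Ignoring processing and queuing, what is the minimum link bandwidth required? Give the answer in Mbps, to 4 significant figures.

L = 10000 bits.
Propagation delay = 742 / 2.3e+08 = 3.22609 μs.
Transmission budget = 18.6 − 3.22609 = 15.3739 μs.
R ≥ L / t_tx = 10000 bits / 1.53739e-05 s = 650.5 Mbps.

650.5 Mbps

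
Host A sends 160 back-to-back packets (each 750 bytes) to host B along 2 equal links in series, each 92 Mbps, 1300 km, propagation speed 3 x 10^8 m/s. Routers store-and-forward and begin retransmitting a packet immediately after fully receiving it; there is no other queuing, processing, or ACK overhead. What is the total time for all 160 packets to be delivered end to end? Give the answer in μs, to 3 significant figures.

Per-hop transmission t_tx = L/R = 6000/92000000 = 65.2174 μs.
Per-hop propagation t_prop = 1300000/300000000 = 4333.33 μs.
Pipeline fill: first packet needs 2·t_tx to clear all hops; remaining 159 packets each add one t_tx.
Total = (2+160-1)·t_tx + 2·t_prop = 161·65.2174 + 2·4333.33 = 19200 μs.

19200 μs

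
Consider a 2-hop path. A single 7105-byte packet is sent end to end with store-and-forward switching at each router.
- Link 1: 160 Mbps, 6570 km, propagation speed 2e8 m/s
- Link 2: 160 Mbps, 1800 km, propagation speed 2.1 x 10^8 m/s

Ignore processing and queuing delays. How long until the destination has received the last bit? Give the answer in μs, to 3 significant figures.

42100 μs

L = 7105 × 8 = 56840 bits.
Transmission delay per hop = L/R = 56840/160000000 = 355.25 μs; 2 hops → 710.5 μs.
Propagation delays (d/s per hop): 32850, 8571.43 μs; sum = 41421.4 μs.
End-to-end = 42100 μs.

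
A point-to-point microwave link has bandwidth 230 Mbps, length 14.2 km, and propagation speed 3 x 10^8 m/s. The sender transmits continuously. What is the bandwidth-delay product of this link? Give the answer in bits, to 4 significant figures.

10890 bits

Propagation delay = 14200 / 300000000 = 4.73333e-05 s.
BDP = R × t_prop = 230000000 × 4.73333e-05 = 10886.7 bits.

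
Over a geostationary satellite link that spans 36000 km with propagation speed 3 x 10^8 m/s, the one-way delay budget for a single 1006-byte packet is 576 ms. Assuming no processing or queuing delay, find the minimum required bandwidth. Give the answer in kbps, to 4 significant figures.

L = 8048 bits.
Propagation delay = 36000000 / 300000000 = 120 ms.
Transmission budget = 576 − 120 = 456 ms.
R ≥ L / t_tx = 8048 bits / 0.456 s = 17.65 kbps.

17.65 kbps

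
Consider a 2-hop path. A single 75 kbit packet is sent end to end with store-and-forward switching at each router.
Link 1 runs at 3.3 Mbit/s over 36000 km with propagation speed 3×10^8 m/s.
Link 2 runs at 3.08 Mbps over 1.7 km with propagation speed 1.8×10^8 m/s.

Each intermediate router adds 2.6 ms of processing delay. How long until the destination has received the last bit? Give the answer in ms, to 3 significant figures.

L = 75000 bits.
Transmission delays (L/R per hop): 22.7273, 24.3506 ms; sum = 47.0779 ms.
Propagation delays (d/s per hop): 120, 0.00944444 ms; sum = 120.009 ms.
Processing at 1 router(s): 1 × 2.6 ms = 2.6 ms.
End-to-end = 170 ms.

170 ms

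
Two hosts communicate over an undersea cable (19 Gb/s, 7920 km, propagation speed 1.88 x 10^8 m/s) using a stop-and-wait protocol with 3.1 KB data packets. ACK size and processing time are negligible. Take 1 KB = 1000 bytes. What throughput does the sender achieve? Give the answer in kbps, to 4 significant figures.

294.3 kbps

t_tx = L/R = 24800/19000000000 = 1.30526e-06 s.
t_prop = 7920000/188000000 = 0.0421277 s; RTT = 0.0842553 s.
Cycle = t_tx + RTT = 0.0842566 s.
Throughput = L / cycle = 24800 / 0.0842566 = 294.3 kbps.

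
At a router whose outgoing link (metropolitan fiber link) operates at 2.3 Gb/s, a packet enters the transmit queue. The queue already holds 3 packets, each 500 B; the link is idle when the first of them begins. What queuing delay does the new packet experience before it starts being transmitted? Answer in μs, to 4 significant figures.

5.217 μs

Each queued packet: L/R = 4000/2300000000 = 1.73913 μs.
3 queued → 5.21739 μs.
Queuing delay = 5.217 μs.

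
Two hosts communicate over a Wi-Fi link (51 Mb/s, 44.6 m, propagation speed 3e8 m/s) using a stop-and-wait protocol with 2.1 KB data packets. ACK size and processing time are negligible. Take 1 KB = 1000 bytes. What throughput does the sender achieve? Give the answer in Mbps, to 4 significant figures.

50.95 Mbps

t_tx = L/R = 16800/51000000 = 0.000329412 s.
t_prop = 44.6/300000000 = 1.48667e-07 s; RTT = 2.97333e-07 s.
Cycle = t_tx + RTT = 0.000329709 s.
Throughput = L / cycle = 16800 / 0.000329709 = 50.95 Mbps.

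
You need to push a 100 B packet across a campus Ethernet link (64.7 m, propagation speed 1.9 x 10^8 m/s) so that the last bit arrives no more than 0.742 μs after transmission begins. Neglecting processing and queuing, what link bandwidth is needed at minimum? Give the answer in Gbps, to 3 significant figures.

1.99 Gbps

L = 800 bits.
Propagation delay = 64.7 / 190000000 = 0.340526 μs.
Transmission budget = 0.742 − 0.340526 = 0.401474 μs.
R ≥ L / t_tx = 800 bits / 4.01474e-07 s = 1.99 Gbps.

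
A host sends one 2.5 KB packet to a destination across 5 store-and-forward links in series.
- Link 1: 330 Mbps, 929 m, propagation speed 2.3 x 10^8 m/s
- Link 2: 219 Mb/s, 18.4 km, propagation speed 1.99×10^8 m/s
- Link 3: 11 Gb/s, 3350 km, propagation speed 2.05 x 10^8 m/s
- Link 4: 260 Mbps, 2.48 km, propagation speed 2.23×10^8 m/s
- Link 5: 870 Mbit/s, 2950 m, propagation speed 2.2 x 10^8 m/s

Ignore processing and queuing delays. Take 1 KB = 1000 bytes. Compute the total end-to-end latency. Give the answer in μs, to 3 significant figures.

16700 μs

L = 20000 bits.
Transmission delays (L/R per hop): 60.6061, 91.3242, 1.81818, 76.9231, 22.9885 μs; sum = 253.66 μs.
Propagation delays (d/s per hop): 4.03913, 92.4623, 16341.5, 11.1211, 13.4091 μs; sum = 16462.5 μs.
End-to-end = 16700 μs.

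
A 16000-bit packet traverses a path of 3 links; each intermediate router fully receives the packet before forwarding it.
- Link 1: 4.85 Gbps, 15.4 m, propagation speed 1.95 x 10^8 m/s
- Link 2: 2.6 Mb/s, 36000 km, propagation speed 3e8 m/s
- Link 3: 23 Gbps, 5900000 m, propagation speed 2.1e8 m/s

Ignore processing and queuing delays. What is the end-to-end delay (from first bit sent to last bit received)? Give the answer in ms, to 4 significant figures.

Transmission delays (L/R per hop): 0.00329897, 6.15385, 0.000695652 ms; sum = 6.15784 ms.
Propagation delays (d/s per hop): 7.89744e-05, 120, 28.0952 ms; sum = 148.095 ms.
End-to-end = 154.3 ms.

154.3 ms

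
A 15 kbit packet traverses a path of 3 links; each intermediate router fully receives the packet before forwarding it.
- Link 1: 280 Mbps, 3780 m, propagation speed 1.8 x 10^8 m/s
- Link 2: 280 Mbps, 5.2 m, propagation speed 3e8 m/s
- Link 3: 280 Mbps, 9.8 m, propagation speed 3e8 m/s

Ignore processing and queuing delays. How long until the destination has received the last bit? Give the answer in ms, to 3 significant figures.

L = 15000 bits.
Transmission delay per hop = L/R = 15000/280000000 = 0.0535714 ms; 3 hops → 0.160714 ms.
Propagation delays (d/s per hop): 0.021, 1.73333e-05, 3.26667e-05 ms; sum = 0.02105 ms.
End-to-end = 0.182 ms.

0.182 ms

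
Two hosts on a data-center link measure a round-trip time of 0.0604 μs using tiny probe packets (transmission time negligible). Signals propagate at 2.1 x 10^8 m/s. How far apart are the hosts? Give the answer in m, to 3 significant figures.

One-way propagation = RTT/2 = 0.0302 μs.
d = s × t = 210000000 × 3.02e-08 = 6.34 m.

6.34 m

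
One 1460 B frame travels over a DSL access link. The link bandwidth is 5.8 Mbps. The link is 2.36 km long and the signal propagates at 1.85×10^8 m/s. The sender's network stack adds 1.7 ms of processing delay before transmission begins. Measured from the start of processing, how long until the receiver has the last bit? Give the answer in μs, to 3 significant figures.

3730 μs

L = 1460 × 8 = 11680 bits.
Transmission delay = L/R = 11680 / 5800000 = 2013.79 μs.
Propagation delay = d/s = 2360 m / 185000000 m/s = 12.7568 μs.
Plus processing delay 1.7 ms = 1700 μs.
Total = 3730 μs.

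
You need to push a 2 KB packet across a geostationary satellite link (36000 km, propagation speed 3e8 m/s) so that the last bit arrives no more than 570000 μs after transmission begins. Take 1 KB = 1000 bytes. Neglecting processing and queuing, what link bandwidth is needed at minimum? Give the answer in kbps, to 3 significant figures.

L = 16000 bits.
Propagation delay = 36000000 / 300000000 = 120000 μs.
Transmission budget = 570000 − 120000 = 450000 μs.
R ≥ L / t_tx = 16000 bits / 0.45 s = 35.6 kbps.

35.6 kbps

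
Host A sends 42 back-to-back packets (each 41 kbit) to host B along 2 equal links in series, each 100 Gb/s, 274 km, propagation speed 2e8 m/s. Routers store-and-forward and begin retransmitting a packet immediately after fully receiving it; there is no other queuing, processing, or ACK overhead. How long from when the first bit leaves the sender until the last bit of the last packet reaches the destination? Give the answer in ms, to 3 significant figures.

2.76 ms

Per-hop transmission t_tx = L/R = 41000/100000000000 = 0.00041 ms.
Per-hop propagation t_prop = 274000/200000000 = 1.37 ms.
Pipeline fill: first packet needs 2·t_tx to clear all hops; remaining 41 packets each add one t_tx.
Total = (2+42-1)·t_tx + 2·t_prop = 43·0.00041 + 2·1.37 = 2.76 ms.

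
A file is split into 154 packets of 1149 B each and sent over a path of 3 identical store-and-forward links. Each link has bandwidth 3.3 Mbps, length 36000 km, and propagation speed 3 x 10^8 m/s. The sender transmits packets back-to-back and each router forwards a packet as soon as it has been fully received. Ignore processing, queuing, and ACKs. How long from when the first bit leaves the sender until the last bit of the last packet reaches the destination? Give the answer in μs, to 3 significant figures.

795000 μs

Per-hop transmission t_tx = L/R = 9192/3300000 = 2785.45 μs.
Per-hop propagation t_prop = 36000000/300000000 = 120000 μs.
Pipeline fill: first packet needs 3·t_tx to clear all hops; remaining 153 packets each add one t_tx.
Total = (3+154-1)·t_tx + 3·t_prop = 156·2785.45 + 3·120000 = 795000 μs.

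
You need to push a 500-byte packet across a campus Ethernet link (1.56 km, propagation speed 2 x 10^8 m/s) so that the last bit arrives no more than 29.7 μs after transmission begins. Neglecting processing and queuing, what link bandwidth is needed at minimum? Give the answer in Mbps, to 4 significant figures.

182.6 Mbps

L = 4000 bits.
Propagation delay = 1560 / 200000000 = 7.8 μs.
Transmission budget = 29.7 − 7.8 = 21.9 μs.
R ≥ L / t_tx = 4000 bits / 2.19e-05 s = 182.6 Mbps.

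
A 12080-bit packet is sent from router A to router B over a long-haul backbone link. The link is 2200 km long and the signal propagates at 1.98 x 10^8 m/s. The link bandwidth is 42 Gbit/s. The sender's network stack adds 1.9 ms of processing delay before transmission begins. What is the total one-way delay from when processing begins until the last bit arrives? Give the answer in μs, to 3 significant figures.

13000 μs

Transmission delay = L/R = 12080 / 42000000000 = 0.287619 μs.
Propagation delay = d/s = 2200000 m / 198000000 m/s = 11111.1 μs.
Plus processing delay 1.9 ms = 1900 μs.
Total = 13000 μs.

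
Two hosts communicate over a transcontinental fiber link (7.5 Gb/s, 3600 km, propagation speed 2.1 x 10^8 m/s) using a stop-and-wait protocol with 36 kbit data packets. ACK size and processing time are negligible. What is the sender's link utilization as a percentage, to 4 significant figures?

t_tx = L/R = 36000/7500000000 = 4.8e-06 s.
t_prop = 3600000/210000000 = 0.0171429 s; RTT = 0.0342857 s.
Cycle = t_tx + RTT = 0.0342905 s.
Utilization = t_tx / cycle = 4.8e-06/0.0342905 = 0.01400 %.

0.01400 %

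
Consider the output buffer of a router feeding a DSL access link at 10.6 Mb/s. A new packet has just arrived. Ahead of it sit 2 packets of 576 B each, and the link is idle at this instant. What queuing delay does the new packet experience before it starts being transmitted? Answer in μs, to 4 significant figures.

869.4 μs

Each queued packet: L/R = 4608/10600000 = 434.717 μs.
2 queued → 869.434 μs.
Queuing delay = 869.4 μs.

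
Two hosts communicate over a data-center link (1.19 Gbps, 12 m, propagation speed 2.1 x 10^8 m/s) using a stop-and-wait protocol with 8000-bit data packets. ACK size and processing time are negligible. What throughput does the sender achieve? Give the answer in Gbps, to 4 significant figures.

t_tx = L/R = 8000/1190000000 = 6.72269e-06 s.
t_prop = 12/210000000 = 5.71429e-08 s; RTT = 1.14286e-07 s.
Cycle = t_tx + RTT = 6.83697e-06 s.
Throughput = L / cycle = 8000 / 6.83697e-06 = 1.170 Gbps.

1.170 Gbps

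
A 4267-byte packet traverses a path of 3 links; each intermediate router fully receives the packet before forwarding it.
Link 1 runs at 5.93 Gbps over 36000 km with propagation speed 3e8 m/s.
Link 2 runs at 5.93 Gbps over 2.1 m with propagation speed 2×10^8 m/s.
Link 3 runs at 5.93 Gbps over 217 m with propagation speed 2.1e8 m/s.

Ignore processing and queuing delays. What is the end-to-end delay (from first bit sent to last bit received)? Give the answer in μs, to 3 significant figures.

L = 4267 × 8 = 34136 bits.
Transmission delay per hop = L/R = 34136/5930000000 = 5.75649 μs; 3 hops → 17.2695 μs.
Propagation delays (d/s per hop): 120000, 0.0105, 1.03333 μs; sum = 120001 μs.
End-to-end = 120000 μs.

120000 μs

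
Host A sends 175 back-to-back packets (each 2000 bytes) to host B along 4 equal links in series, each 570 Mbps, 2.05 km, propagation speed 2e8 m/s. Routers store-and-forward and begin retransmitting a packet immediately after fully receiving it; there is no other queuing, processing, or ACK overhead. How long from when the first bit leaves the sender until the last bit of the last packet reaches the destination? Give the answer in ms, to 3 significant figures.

5.04 ms

Per-hop transmission t_tx = L/R = 16000/570000000 = 0.0280702 ms.
Per-hop propagation t_prop = 2050/200000000 = 0.01025 ms.
Pipeline fill: first packet needs 4·t_tx to clear all hops; remaining 174 packets each add one t_tx.
Total = (4+175-1)·t_tx + 4·t_prop = 178·0.0280702 + 4·0.01025 = 5.04 ms.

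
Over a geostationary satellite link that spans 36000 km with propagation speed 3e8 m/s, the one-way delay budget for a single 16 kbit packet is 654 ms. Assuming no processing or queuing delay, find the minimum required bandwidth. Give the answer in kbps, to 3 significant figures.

Propagation delay = 36000000 / 300000000 = 120 ms.
Transmission budget = 654 − 120 = 534 ms.
R ≥ L / t_tx = 16000 bits / 0.534 s = 30.0 kbps.

30.0 kbps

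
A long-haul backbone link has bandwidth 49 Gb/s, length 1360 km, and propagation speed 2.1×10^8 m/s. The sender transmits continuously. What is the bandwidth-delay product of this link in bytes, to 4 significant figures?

39670000 bytes

Propagation delay = 1360000 / 210000000 = 0.00647619 s.
BDP = R × t_prop = 49000000000 × 0.00647619 = 317333000 bits.
In bytes: 317333000/8 = 39670000 bytes.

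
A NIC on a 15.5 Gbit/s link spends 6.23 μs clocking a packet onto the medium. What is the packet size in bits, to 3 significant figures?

96600 bits

L = R × t_tx = 15500000000 b/s × 6.23e-06 s = 96565 bits.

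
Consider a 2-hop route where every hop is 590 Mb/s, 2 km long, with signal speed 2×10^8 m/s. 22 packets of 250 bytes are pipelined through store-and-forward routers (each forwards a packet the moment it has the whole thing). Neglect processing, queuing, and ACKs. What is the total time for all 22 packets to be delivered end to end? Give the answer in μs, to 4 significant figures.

97.97 μs

Per-hop transmission t_tx = L/R = 2000/590000000 = 3.38983 μs.
Per-hop propagation t_prop = 2000/200000000 = 10 μs.
Pipeline fill: first packet needs 2·t_tx to clear all hops; remaining 21 packets each add one t_tx.
Total = (2+22-1)·t_tx + 2·t_prop = 23·3.38983 + 2·10 = 97.97 μs.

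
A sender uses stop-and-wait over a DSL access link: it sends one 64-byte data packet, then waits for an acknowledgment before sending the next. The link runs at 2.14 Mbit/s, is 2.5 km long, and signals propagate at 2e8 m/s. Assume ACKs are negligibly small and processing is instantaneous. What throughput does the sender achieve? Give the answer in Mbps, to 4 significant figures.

1.938 Mbps

t_tx = L/R = 512/2140000 = 0.000239252 s.
t_prop = 2500/200000000 = 1.25e-05 s; RTT = 2.5e-05 s.
Cycle = t_tx + RTT = 0.000264252 s.
Throughput = L / cycle = 512 / 0.000264252 = 1.938 Mbps.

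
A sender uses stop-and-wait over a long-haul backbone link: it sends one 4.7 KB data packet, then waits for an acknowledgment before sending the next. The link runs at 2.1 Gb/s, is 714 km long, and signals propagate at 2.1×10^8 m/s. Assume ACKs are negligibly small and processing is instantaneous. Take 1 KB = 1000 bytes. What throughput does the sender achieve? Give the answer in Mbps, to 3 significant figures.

5.51 Mbps

t_tx = L/R = 37600/2100000000 = 1.79048e-05 s.
t_prop = 714000/210000000 = 0.0034 s; RTT = 0.0068 s.
Cycle = t_tx + RTT = 0.0068179 s.
Throughput = L / cycle = 37600 / 0.0068179 = 5.51 Mbps.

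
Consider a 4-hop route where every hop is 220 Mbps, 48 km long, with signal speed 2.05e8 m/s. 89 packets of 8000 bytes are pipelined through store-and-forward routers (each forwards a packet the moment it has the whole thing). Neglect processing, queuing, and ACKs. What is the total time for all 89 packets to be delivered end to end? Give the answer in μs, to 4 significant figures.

Per-hop transmission t_tx = L/R = 64000/220000000 = 290.909 μs.
Per-hop propagation t_prop = 48000/2.05e+08 = 234.146 μs.
Pipeline fill: first packet needs 4·t_tx to clear all hops; remaining 88 packets each add one t_tx.
Total = (4+89-1)·t_tx + 4·t_prop = 92·290.909 + 4·234.146 = 27700 μs.

27700 μs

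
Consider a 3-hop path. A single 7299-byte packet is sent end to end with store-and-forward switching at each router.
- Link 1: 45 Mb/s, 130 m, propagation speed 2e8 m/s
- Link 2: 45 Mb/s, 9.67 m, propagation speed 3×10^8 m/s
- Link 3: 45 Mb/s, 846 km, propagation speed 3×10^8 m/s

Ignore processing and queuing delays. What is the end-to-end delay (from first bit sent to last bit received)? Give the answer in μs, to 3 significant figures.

6710 μs

L = 7299 × 8 = 58392 bits.
Transmission delay per hop = L/R = 58392/45000000 = 1297.6 μs; 3 hops → 3892.8 μs.
Propagation delays (d/s per hop): 0.65, 0.0322333, 2820 μs; sum = 2820.68 μs.
End-to-end = 6710 μs.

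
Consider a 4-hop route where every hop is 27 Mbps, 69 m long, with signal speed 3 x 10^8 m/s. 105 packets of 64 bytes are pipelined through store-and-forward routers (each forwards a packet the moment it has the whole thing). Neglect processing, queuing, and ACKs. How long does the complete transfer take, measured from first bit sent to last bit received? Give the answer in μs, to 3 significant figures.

Per-hop transmission t_tx = L/R = 512/27000000 = 18.963 μs.
Per-hop propagation t_prop = 69/300000000 = 0.23 μs.
Pipeline fill: first packet needs 4·t_tx to clear all hops; remaining 104 packets each add one t_tx.
Total = (4+105-1)·t_tx + 4·t_prop = 108·18.963 + 4·0.23 = 2050 μs.

2050 μs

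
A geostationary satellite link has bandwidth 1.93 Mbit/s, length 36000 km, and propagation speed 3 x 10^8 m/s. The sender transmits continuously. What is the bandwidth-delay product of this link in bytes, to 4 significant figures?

Propagation delay = 36000000 / 300000000 = 0.12 s.
BDP = R × t_prop = 1930000 × 0.12 = 231600 bits.
In bytes: 231600/8 = 28950 bytes.

28950 bytes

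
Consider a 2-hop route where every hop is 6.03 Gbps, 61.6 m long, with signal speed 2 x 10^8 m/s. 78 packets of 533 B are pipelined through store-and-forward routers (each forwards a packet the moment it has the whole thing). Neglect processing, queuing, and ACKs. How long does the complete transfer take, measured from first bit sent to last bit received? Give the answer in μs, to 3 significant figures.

56.5 μs

Per-hop transmission t_tx = L/R = 4264/6030000000 = 0.707131 μs.
Per-hop propagation t_prop = 61.6/200000000 = 0.308 μs.
Pipeline fill: first packet needs 2·t_tx to clear all hops; remaining 77 packets each add one t_tx.
Total = (2+78-1)·t_tx + 2·t_prop = 79·0.707131 + 2·0.308 = 56.5 μs.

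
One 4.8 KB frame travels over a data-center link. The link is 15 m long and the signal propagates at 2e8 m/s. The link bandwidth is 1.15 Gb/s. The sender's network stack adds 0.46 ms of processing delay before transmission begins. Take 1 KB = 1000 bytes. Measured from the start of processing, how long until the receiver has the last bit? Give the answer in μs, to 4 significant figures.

L = 38400 bits.
Transmission delay = L/R = 38400 / 1150000000 = 33.3913 μs.
Propagation delay = d/s = 15 m / 200000000 m/s = 0.075 μs.
Plus processing delay 0.46 ms = 460 μs.
Total = 493.5 μs.

493.5 μs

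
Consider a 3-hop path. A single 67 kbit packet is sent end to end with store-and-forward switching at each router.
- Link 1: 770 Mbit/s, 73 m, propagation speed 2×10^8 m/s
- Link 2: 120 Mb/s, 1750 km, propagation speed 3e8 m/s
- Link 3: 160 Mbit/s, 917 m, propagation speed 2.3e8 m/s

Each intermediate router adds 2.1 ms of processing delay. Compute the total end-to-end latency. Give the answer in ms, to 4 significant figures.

11.10 ms

L = 67000 bits.
Transmission delays (L/R per hop): 0.087013, 0.558333, 0.41875 ms; sum = 1.0641 ms.
Propagation delays (d/s per hop): 0.000365, 5.83333, 0.00398696 ms; sum = 5.83769 ms.
Processing at 2 router(s): 2 × 2.1 ms = 4.2 ms.
End-to-end = 11.10 ms.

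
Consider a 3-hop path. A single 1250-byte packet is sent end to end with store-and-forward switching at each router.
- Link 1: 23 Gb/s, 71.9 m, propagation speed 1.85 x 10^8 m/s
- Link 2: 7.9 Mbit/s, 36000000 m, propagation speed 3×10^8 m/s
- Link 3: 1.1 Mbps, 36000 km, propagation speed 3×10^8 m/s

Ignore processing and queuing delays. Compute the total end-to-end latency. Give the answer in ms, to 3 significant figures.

L = 1250 × 8 = 10000 bits.
Transmission delays (L/R per hop): 0.000434783, 1.26582, 9.09091 ms; sum = 10.3572 ms.
Propagation delays (d/s per hop): 0.000388649, 120, 120 ms; sum = 240 ms.
End-to-end = 250 ms.

250 ms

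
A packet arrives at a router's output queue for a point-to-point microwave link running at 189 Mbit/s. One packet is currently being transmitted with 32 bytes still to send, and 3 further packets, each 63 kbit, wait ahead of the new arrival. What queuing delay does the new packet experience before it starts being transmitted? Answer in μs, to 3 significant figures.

Each queued packet: L/R = 63000/189000000 = 333.333 μs.
3 queued → 1000 μs.
Plus remaining 256 bits of current packet: 1.3545 μs.
Queuing delay = 1000 μs.

1000 μs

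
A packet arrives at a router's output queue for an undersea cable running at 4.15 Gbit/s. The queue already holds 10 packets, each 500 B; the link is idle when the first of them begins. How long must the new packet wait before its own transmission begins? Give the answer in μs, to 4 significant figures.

9.639 μs

Each queued packet: L/R = 4000/4.15e+09 = 0.963855 μs.
10 queued → 9.63855 μs.
Queuing delay = 9.639 μs.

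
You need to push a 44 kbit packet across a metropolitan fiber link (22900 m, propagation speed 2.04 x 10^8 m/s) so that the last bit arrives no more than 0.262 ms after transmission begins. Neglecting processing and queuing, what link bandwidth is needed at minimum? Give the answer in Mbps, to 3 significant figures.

294 Mbps

Propagation delay = 22900 / 204000000 = 0.112255 ms.
Transmission budget = 0.262 − 0.112255 = 0.149745 ms.
R ≥ L / t_tx = 44000 bits / 0.000149745 s = 294 Mbps.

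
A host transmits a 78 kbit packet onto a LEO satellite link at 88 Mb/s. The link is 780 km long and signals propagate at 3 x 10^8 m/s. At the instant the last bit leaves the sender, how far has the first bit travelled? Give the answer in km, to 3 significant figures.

266 km

t_tx = L/R = 78000/88000000 = 0.000886364 s.
Distance = s × t_tx = 300000000 × 0.000886364 = 266 km.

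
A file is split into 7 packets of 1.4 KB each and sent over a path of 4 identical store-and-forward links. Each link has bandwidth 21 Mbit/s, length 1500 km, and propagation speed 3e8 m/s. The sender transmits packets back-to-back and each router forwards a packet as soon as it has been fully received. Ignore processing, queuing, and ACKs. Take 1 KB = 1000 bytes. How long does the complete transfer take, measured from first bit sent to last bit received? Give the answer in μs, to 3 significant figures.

25300 μs

Per-hop transmission t_tx = L/R = 11200/21000000 = 533.333 μs.
Per-hop propagation t_prop = 1500000/300000000 = 5000 μs.
Pipeline fill: first packet needs 4·t_tx to clear all hops; remaining 6 packets each add one t_tx.
Total = (4+7-1)·t_tx + 4·t_prop = 10·533.333 + 4·5000 = 25300 μs.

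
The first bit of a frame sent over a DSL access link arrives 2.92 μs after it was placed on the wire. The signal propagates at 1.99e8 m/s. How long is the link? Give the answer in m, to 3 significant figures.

d = s × t_prop = 199000000 × 2.92e-06 = 581 m.

581 m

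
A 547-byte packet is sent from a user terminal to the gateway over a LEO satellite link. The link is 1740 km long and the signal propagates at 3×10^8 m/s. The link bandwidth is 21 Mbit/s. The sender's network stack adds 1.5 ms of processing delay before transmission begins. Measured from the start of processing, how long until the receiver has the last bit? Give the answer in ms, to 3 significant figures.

L = 547 × 8 = 4376 bits.
Transmission delay = L/R = 4376 / 21000000 = 0.208381 ms.
Propagation delay = d/s = 1740000 m / 300000000 m/s = 5.8 ms.
Plus processing delay 1.5 ms = 1.5 ms.
Total = 7.51 ms.

7.51 ms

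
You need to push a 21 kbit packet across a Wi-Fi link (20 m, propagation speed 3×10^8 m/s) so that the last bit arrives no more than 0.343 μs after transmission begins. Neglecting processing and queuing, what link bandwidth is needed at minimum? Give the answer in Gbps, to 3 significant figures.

76.0 Gbps

Propagation delay = 20 / 300000000 = 0.0666667 μs.
Transmission budget = 0.343 − 0.0666667 = 0.276333 μs.
R ≥ L / t_tx = 21000 bits / 2.76333e-07 s = 76.0 Gbps.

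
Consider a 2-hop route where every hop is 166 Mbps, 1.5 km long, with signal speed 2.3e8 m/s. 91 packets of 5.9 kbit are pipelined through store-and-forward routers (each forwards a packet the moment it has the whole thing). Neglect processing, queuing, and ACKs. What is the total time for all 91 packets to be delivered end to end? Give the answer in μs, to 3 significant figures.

Per-hop transmission t_tx = L/R = 5900/166000000 = 35.5422 μs.
Per-hop propagation t_prop = 1500/2.3e+08 = 6.52174 μs.
Pipeline fill: first packet needs 2·t_tx to clear all hops; remaining 90 packets each add one t_tx.
Total = (2+91-1)·t_tx + 2·t_prop = 92·35.5422 + 2·6.52174 = 3280 μs.

3280 μs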